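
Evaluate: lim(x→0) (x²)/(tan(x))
This is a 0/0 indeterminate form.

Apply L'Hôpital's rule: differentiate numerator and denominator separately.
  f(x) = x^2   ⇒   f'(x) = 2·x
  g(x) = tan(x)   ⇒   g'(x) = tan(x)^2 + 1
  lim(x→0) f'(x)/g'(x) = lim(x→0) (2·x)/(tan(x)^2 + 1)
  = 0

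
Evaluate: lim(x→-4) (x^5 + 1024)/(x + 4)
This is a standard limit.

Factor or rationalize the expression:
  lim(x→-4) (x^5 + 1024)/(x + 4) = 1280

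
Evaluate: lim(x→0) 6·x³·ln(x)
This is a 0·∞ indeterminate form.

Rewrite 0·∞ as a quotient (0/0 or ∞/∞ form), then apply L'Hôpital's rule:
  lim(x→0) 6·x³·ln(x) = 0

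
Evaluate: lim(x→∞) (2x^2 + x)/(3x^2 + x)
This is an ∞/∞ indeterminate form.

Apply L'Hôpital's rule: differentiate numerator and denominator separately.
  f(x) = 2·x^2 + x   ⇒   f'(x) = 4·x + 1
  g(x) = 3·x^2 + x   ⇒   g'(x) = 6·x + 1
  lim(x→∞) f'(x)/g'(x) = lim(x→∞) (4·x + 1)/(6·x + 1)
  = 2/3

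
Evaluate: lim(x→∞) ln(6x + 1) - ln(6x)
This is an ∞-∞ indeterminate form.

Combine fractions or rationalize to convert ∞-∞ to 0/0 form:
  lim(x→∞) ln(6x + 1) - ln(6x) = 0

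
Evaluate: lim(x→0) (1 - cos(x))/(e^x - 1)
This is a 0/0 indeterminate form.

Apply L'Hôpital's rule: differentiate numerator and denominator separately.
  f(x) = 1 - cos(x)   ⇒   f'(x) = sin(x)
  g(x) = e^(x) - 1   ⇒   g'(x) = e^(x)
  lim(x→0) f'(x)/g'(x) = lim(x→0) (sin(x))/(e^(x))
  = 0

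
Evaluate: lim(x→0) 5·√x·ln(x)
This is a 0·∞ indeterminate form.

Rewrite 0·∞ as a quotient (0/0 or ∞/∞ form), then apply L'Hôpital's rule:
  lim(x→0) 5·√x·ln(x) = 0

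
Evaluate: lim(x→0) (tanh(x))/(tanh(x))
This is a 0/0 indeterminate form.

Apply L'Hôpital's rule: differentiate numerator and denominator separately.
  f(x) = tanh(x)   ⇒   f'(x) = 1 - tanh(x)^2
  g(x) = tanh(x)   ⇒   g'(x) = 1 - tanh(x)^2
  lim(x→0) f'(x)/g'(x) = lim(x→0) (1 - tanh(x)^2)/(1 - tanh(x)^2)
  = 1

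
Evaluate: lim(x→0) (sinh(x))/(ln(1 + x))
This is a 0/0 indeterminate form.

Apply L'Hôpital's rule: differentiate numerator and denominator separately.
  f(x) = sinh(x)   ⇒   f'(x) = cosh(x)
  g(x) = ln(x + 1)   ⇒   g'(x) = 1/(x + 1)
  lim(x→0) f'(x)/g'(x) = lim(x→0) (cosh(x))/(1/(x + 1))
  = 1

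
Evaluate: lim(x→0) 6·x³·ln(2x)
This is a 0·∞ indeterminate form.

Rewrite 0·∞ as a quotient (0/0 or ∞/∞ form), then apply L'Hôpital's rule:
  lim(x→0) 6·x³·ln(2x) = 0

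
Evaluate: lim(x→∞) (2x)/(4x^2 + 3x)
This is an ∞/∞ indeterminate form.

Apply L'Hôpital's rule: differentiate numerator and denominator separately.
  f(x) = 2·x   ⇒   f'(x) = 2
  g(x) = 4·x^2 + 3·x   ⇒   g'(x) = 8·x + 3
  lim(x→∞) f'(x)/g'(x) = lim(x→∞) (2)/(8·x + 3)
  = 0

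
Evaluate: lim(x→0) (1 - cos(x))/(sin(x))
This is a 0/0 indeterminate form.

Apply L'Hôpital's rule: differentiate numerator and denominator separately.
  f(x) = 1 - cos(x)   ⇒   f'(x) = sin(x)
  g(x) = sin(x)   ⇒   g'(x) = cos(x)
  lim(x→0) f'(x)/g'(x) = lim(x→0) (sin(x))/(cos(x))
  = 0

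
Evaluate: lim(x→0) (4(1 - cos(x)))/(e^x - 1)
This is a 0/0 indeterminate form.

Apply L'Hôpital's rule: differentiate numerator and denominator separately.
  f(x) = 4 - 4·cos(x)   ⇒   f'(x) = 4·sin(x)
  g(x) = e^(x) - 1   ⇒   g'(x) = e^(x)
  lim(x→0) f'(x)/g'(x) = lim(x→0) (4·sin(x))/(e^(x))
  = 0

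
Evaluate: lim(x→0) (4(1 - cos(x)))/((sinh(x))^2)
This is a 0/0 indeterminate form.

Apply L'Hôpital's rule: differentiate numerator and denominator separately.
  f(x) = 4 - 4·cos(x)   ⇒   f'(x) = 4·sin(x)
  g(x) = sinh(x)^2   ⇒   g'(x) = 2·sinh(x)·cosh(x)
  lim(x→0) f'(x)/g'(x) = lim(x→0) (4·sin(x))/(2·sinh(x)·cosh(x))
  = 2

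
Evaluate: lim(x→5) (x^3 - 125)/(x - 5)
This is a standard limit.

Factor or rationalize the expression:
  lim(x→5) (x^3 - 125)/(x - 5) = 75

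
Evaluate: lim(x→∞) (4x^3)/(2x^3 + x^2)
This is an ∞/∞ indeterminate form.

Apply L'Hôpital's rule: differentiate numerator and denominator separately.
  f(x) = 4·x^3   ⇒   f'(x) = 12·x^2
  g(x) = 2·x^3 + x^2   ⇒   g'(x) = 6·x^2 + 2·x
  lim(x→∞) f'(x)/g'(x) = lim(x→∞) (12·x^2)/(6·x^2 + 2·x)
  = 2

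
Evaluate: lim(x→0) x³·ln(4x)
This is a 0·∞ indeterminate form.

Rewrite 0·∞ as a quotient (0/0 or ∞/∞ form), then apply L'Hôpital's rule:
  lim(x→0) x³·ln(4x) = 0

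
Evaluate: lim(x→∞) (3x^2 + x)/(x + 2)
This is an ∞/∞ indeterminate form.

Apply L'Hôpital's rule: differentiate numerator and denominator separately.
  f(x) = 3·x^2 + x   ⇒   f'(x) = 6·x + 1
  g(x) = x + 2   ⇒   g'(x) = 1
  lim(x→∞) f'(x)/g'(x) = lim(x→∞) (6·x + 1)/(1)
  = ∞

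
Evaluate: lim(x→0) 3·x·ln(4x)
This is a 0·∞ indeterminate form.

Rewrite 0·∞ as a quotient (0/0 or ∞/∞ form), then apply L'Hôpital's rule:
  lim(x→0) 3·x·ln(4x) = 0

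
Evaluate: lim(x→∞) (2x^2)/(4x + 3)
This is an ∞/∞ indeterminate form.

Apply L'Hôpital's rule: differentiate numerator and denominator separately.
  f(x) = 2·x^2   ⇒   f'(x) = 4·x
  g(x) = 4·x + 3   ⇒   g'(x) = 4
  lim(x→∞) f'(x)/g'(x) = lim(x→∞) (4·x)/(4)
  = ∞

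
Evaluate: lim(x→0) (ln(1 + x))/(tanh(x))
This is a 0/0 indeterminate form.

Apply L'Hôpital's rule: differentiate numerator and denominator separately.
  f(x) = ln(x + 1)   ⇒   f'(x) = 1/(x + 1)
  g(x) = tanh(x)   ⇒   g'(x) = 1 - tanh(x)^2
  lim(x→0) f'(x)/g'(x) = lim(x→0) (1/(x + 1))/(1 - tanh(x)^2)
  = 1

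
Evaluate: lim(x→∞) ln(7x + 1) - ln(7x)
This is an ∞-∞ indeterminate form.

Combine fractions or rationalize to convert ∞-∞ to 0/0 form:
  lim(x→∞) ln(7x + 1) - ln(7x) = 0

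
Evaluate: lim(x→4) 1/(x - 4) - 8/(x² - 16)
This is an ∞-∞ indeterminate form.

Combine fractions or rationalize to convert ∞-∞ to 0/0 form:
  lim(x→4) 1/(x - 4) - 8/(x² - 16) = 1/8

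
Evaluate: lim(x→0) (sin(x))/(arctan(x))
This is a 0/0 indeterminate form.

Apply L'Hôpital's rule: differentiate numerator and denominator separately.
  f(x) = sin(x)   ⇒   f'(x) = cos(x)
  g(x) = atan(x)   ⇒   g'(x) = 1/(x^2 + 1)
  lim(x→0) f'(x)/g'(x) = lim(x→0) (cos(x))/(1/(x^2 + 1))
  = 1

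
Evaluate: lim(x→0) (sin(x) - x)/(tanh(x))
This is a 0/0 indeterminate form.

Apply L'Hôpital's rule: differentiate numerator and denominator separately.
  f(x) = -x + sin(x)   ⇒   f'(x) = cos(x) - 1
  g(x) = tanh(x)   ⇒   g'(x) = 1 - tanh(x)^2
  lim(x→0) f'(x)/g'(x) = lim(x→0) (cos(x) - 1)/(1 - tanh(x)^2)
  = 0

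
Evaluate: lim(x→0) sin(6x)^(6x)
This is an exponential indeterminate form.

For exponential indeterminate forms, take the natural log:
  Let L = lim(x→0) sin(6x)^(6x)
  Then ln(L) = lim(x→0) [exponent × ln(base)]
  Evaluate using L'Hôpital or standard limits, then exponentiate.
  L = 1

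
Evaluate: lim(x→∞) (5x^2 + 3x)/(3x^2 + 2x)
This is an ∞/∞ indeterminate form.

Apply L'Hôpital's rule: differentiate numerator and denominator separately.
  f(x) = 5·x^2 + 3·x   ⇒   f'(x) = 10·x + 3
  g(x) = 3·x^2 + 2·x   ⇒   g'(x) = 6·x + 2
  lim(x→∞) f'(x)/g'(x) = lim(x→∞) (10·x + 3)/(6·x + 2)
  = 5/3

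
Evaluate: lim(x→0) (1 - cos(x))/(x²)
This is a 0/0 indeterminate form.

Apply L'Hôpital's rule: differentiate numerator and denominator separately.
  f(x) = 1 - cos(x)   ⇒   f'(x) = sin(x)
  g(x) = x^2   ⇒   g'(x) = 2·x
  lim(x→0) f'(x)/g'(x) = lim(x→0) (sin(x))/(2·x)
  = 1/2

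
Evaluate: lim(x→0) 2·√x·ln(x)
This is a 0·∞ indeterminate form.

Rewrite 0·∞ as a quotient (0/0 or ∞/∞ form), then apply L'Hôpital's rule:
  lim(x→0) 2·√x·ln(x) = 0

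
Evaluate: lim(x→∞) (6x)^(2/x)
This is an exponential indeterminate form.

For exponential indeterminate forms, take the natural log:
  Let L = lim(x→∞) (6x)^(2/x)
  Then ln(L) = lim(x→∞) [exponent × ln(base)]
  Evaluate using L'Hôpital or standard limits, then exponentiate.
  L = 1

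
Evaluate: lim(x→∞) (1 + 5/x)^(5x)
This is an exponential indeterminate form.

For exponential indeterminate forms, take the natural log:
  Let L = lim(x→∞) (1 + 5/x)^(5x)
  Then ln(L) = lim(x→∞) [exponent × ln(base)]
  Evaluate using L'Hôpital or standard limits, then exponentiate.
  L = e^(25)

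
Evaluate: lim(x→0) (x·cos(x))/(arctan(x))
This is a 0/0 indeterminate form.

Apply L'Hôpital's rule: differentiate numerator and denominator separately.
  f(x) = x·cos(x)   ⇒   f'(x) = -x·sin(x) + cos(x)
  g(x) = atan(x)   ⇒   g'(x) = 1/(x^2 + 1)
  lim(x→0) f'(x)/g'(x) = lim(x→0) (-x·sin(x) + cos(x))/(1/(x^2 + 1))
  = 1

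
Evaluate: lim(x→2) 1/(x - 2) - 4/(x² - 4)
This is an ∞-∞ indeterminate form.

Combine fractions or rationalize to convert ∞-∞ to 0/0 form:
  lim(x→2) 1/(x - 2) - 4/(x² - 4) = 1/4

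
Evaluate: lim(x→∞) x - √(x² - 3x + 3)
This is an ∞-∞ indeterminate form.

Combine fractions or rationalize to convert ∞-∞ to 0/0 form:
  lim(x→∞) x - √(x² - 3x + 3) = 3/2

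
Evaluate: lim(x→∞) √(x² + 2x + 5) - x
This is an ∞-∞ indeterminate form.

Combine fractions or rationalize to convert ∞-∞ to 0/0 form:
  lim(x→∞) √(x² + 2x + 5) - x = 1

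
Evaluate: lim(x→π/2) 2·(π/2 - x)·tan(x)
This is a 0·∞ indeterminate form.

Rewrite 0·∞ as a quotient (0/0 or ∞/∞ form), then apply L'Hôpital's rule:
  lim(x→π/2) 2·(π/2 - x)·tan(x) = 2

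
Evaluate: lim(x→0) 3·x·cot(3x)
This is a 0·∞ indeterminate form.

Rewrite 0·∞ as a quotient (0/0 or ∞/∞ form), then apply L'Hôpital's rule:
  lim(x→0) 3·x·cot(3x) = 1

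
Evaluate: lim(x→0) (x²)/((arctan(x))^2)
This is a 0/0 indeterminate form.

Apply L'Hôpital's rule: differentiate numerator and denominator separately.
  f(x) = x^2   ⇒   f'(x) = 2·x
  g(x) = atan(x)^2   ⇒   g'(x) = 2·atan(x)/(x^2 + 1)
  lim(x→0) f'(x)/g'(x) = lim(x→0) (2·x)/(2·atan(x)/(x^2 + 1))
  = 1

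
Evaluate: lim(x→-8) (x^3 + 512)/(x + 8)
This is a standard limit.

Factor or rationalize the expression:
  lim(x→-8) (x^3 + 512)/(x + 8) = 192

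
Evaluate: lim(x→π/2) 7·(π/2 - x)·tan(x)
This is a 0·∞ indeterminate form.

Rewrite 0·∞ as a quotient (0/0 or ∞/∞ form), then apply L'Hôpital's rule:
  lim(x→π/2) 7·(π/2 - x)·tan(x) = 7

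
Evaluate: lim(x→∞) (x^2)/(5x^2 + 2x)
This is an ∞/∞ indeterminate form.

Apply L'Hôpital's rule: differentiate numerator and denominator separately.
  f(x) = x^2   ⇒   f'(x) = 2·x
  g(x) = 5·x^2 + 2·x   ⇒   g'(x) = 10·x + 2
  lim(x→∞) f'(x)/g'(x) = lim(x→∞) (2·x)/(10·x + 2)
  = 1/5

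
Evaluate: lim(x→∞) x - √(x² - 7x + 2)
This is an ∞-∞ indeterminate form.

Combine fractions or rationalize to convert ∞-∞ to 0/0 form:
  lim(x→∞) x - √(x² - 7x + 2) = 7/2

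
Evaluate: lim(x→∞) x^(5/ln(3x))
This is an exponential indeterminate form.

For exponential indeterminate forms, take the natural log:
  Let L = lim(x→∞) x^(5/ln(3x))
  Then ln(L) = lim(x→∞) [exponent × ln(base)]
  Evaluate using L'Hôpital or standard limits, then exponentiate.
  L = e^(5)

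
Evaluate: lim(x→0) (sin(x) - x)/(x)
This is a 0/0 indeterminate form.

Apply L'Hôpital's rule: differentiate numerator and denominator separately.
  f(x) = -x + sin(x)   ⇒   f'(x) = cos(x) - 1
  g(x) = x   ⇒   g'(x) = 1
  lim(x→0) f'(x)/g'(x) = lim(x→0) (cos(x) - 1)/(1)
  = 0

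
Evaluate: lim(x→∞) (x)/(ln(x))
This is an ∞/∞ indeterminate form.

Apply L'Hôpital's rule: differentiate numerator and denominator separately.
  f(x) = x   ⇒   f'(x) = 1
  g(x) = ln(x)   ⇒   g'(x) = 1/x
  lim(x→∞) f'(x)/g'(x) = lim(x→∞) (1)/(1/x)
  = ∞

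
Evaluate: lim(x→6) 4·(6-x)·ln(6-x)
This is a 0·∞ indeterminate form.

Rewrite 0·∞ as a quotient (0/0 or ∞/∞ form), then apply L'Hôpital's rule:
  lim(x→6) 4·(6-x)·ln(6-x) = 0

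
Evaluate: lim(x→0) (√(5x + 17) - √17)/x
This is a standard limit.

Factor or rationalize the expression:
  lim(x→0) (√(5x + 17) - √17)/x = 5·sqrt(17)/34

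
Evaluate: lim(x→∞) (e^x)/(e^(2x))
This is an ∞/∞ indeterminate form.

Apply L'Hôpital's rule: differentiate numerator and denominator separately.
  f(x) = e^(x)   ⇒   f'(x) = e^(x)
  g(x) = e^(2·x)   ⇒   g'(x) = 2·e^(2·x)
  lim(x→∞) f'(x)/g'(x) = lim(x→∞) (e^(x))/(2·e^(2·x))
  = 0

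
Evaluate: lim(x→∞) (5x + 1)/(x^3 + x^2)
This is an ∞/∞ indeterminate form.

Apply L'Hôpital's rule: differentiate numerator and denominator separately.
  f(x) = 5·x + 1   ⇒   f'(x) = 5
  g(x) = x^3 + x^2   ⇒   g'(x) = 3·x^2 + 2·x
  lim(x→∞) f'(x)/g'(x) = lim(x→∞) (5)/(3·x^2 + 2·x)
  = 0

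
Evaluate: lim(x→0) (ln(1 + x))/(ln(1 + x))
This is a 0/0 indeterminate form.

Apply L'Hôpital's rule: differentiate numerator and denominator separately.
  f(x) = ln(x + 1)   ⇒   f'(x) = 1/(x + 1)
  g(x) = ln(x + 1)   ⇒   g'(x) = 1/(x + 1)
  lim(x→0) f'(x)/g'(x) = lim(x→0) (1/(x + 1))/(1/(x + 1))
  = 1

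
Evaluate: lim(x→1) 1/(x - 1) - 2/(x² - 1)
This is an ∞-∞ indeterminate form.

Combine fractions or rationalize to convert ∞-∞ to 0/0 form:
  lim(x→1) 1/(x - 1) - 2/(x² - 1) = 1/2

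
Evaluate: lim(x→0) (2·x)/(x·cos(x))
This is a 0/0 indeterminate form.

Apply L'Hôpital's rule: differentiate numerator and denominator separately.
  f(x) = 2·x   ⇒   f'(x) = 2
  g(x) = x·cos(x)   ⇒   g'(x) = -x·sin(x) + cos(x)
  lim(x→0) f'(x)/g'(x) = lim(x→0) (2)/(-x·sin(x) + cos(x))
  = 2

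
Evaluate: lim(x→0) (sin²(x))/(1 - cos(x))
This is a 0/0 indeterminate form.

Apply L'Hôpital's rule: differentiate numerator and denominator separately.
  f(x) = sin(x)^2   ⇒   f'(x) = 2·sin(x)·cos(x)
  g(x) = 1 - cos(x)   ⇒   g'(x) = sin(x)
  lim(x→0) f'(x)/g'(x) = lim(x→0) (2·sin(x)·cos(x))/(sin(x))
  = 2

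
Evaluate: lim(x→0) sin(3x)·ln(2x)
This is a 0·∞ indeterminate form.

Rewrite 0·∞ as a quotient (0/0 or ∞/∞ form), then apply L'Hôpital's rule:
  lim(x→0) sin(3x)·ln(2x) = 0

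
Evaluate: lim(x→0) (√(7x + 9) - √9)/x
This is a standard limit.

Factor or rationalize the expression:
  lim(x→0) (√(7x + 9) - √9)/x = 7/6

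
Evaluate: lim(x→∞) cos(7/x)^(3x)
This is an exponential indeterminate form.

For exponential indeterminate forms, take the natural log:
  Let L = lim(x→∞) cos(7/x)^(3x)
  Then ln(L) = lim(x→∞) [exponent × ln(base)]
  Evaluate using L'Hôpital or standard limits, then exponentiate.
  L = 1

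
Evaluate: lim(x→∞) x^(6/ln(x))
This is an exponential indeterminate form.

For exponential indeterminate forms, take the natural log:
  Let L = lim(x→∞) x^(6/ln(x))
  Then ln(L) = lim(x→∞) [exponent × ln(base)]
  Evaluate using L'Hôpital or standard limits, then exponentiate.
  L = e^(6)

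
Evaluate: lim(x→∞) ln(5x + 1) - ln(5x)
This is an ∞-∞ indeterminate form.

Combine fractions or rationalize to convert ∞-∞ to 0/0 form:
  lim(x→∞) ln(5x + 1) - ln(5x) = 0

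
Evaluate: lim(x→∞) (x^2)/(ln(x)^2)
This is an ∞/∞ indeterminate form.

Apply L'Hôpital's rule: differentiate numerator and denominator separately.
  f(x) = x^2   ⇒   f'(x) = 2·x
  g(x) = ln(x)^2   ⇒   g'(x) = 2·ln(x)/x
  lim(x→∞) f'(x)/g'(x) = lim(x→∞) (2·x)/(2·ln(x)/x)
  = ∞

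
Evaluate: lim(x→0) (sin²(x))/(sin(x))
This is a 0/0 indeterminate form.

Apply L'Hôpital's rule: differentiate numerator and denominator separately.
  f(x) = sin(x)^2   ⇒   f'(x) = 2·sin(x)·cos(x)
  g(x) = sin(x)   ⇒   g'(x) = cos(x)
  lim(x→0) f'(x)/g'(x) = lim(x→0) (2·sin(x)·cos(x))/(cos(x))
  = 0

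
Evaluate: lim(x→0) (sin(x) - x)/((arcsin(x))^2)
This is a 0/0 indeterminate form.

Apply L'Hôpital's rule: differentiate numerator and denominator separately.
  f(x) = -x + sin(x)   ⇒   f'(x) = cos(x) - 1
  g(x) = asin(x)^2   ⇒   g'(x) = 2·asin(x)/sqrt(1 - x^2)
  lim(x→0) f'(x)/g'(x) = lim(x→0) (cos(x) - 1)/(2·asin(x)/sqrt(1 - x^2))
  = 0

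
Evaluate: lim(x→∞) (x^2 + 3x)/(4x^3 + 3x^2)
This is an ∞/∞ indeterminate form.

Apply L'Hôpital's rule: differentiate numerator and denominator separately.
  f(x) = x^2 + 3·x   ⇒   f'(x) = 2·x + 3
  g(x) = 4·x^3 + 3·x^2   ⇒   g'(x) = 12·x^2 + 6·x
  lim(x→∞) f'(x)/g'(x) = lim(x→∞) (2·x + 3)/(12·x^2 + 6·x)
  = 0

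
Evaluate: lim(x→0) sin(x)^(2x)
This is an exponential indeterminate form.

For exponential indeterminate forms, take the natural log:
  Let L = lim(x→0) sin(x)^(2x)
  Then ln(L) = lim(x→0) [exponent × ln(base)]
  Evaluate using L'Hôpital or standard limits, then exponentiate.
  L = 1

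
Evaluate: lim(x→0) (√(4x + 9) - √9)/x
This is a standard limit.

Factor or rationalize the expression:
  lim(x→0) (√(4x + 9) - √9)/x = 2/3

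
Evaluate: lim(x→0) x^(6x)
This is an exponential indeterminate form.

For exponential indeterminate forms, take the natural log:
  Let L = lim(x→0) x^(6x)
  Then ln(L) = lim(x→0) [exponent × ln(base)]
  Evaluate using L'Hôpital or standard limits, then exponentiate.
  L = 1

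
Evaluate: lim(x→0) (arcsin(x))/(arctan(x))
This is a 0/0 indeterminate form.

Apply L'Hôpital's rule: differentiate numerator and denominator separately.
  f(x) = asin(x)   ⇒   f'(x) = 1/sqrt(1 - x^2)
  g(x) = atan(x)   ⇒   g'(x) = 1/(x^2 + 1)
  lim(x→0) f'(x)/g'(x) = lim(x→0) (1/sqrt(1 - x^2))/(1/(x^2 + 1))
  = 1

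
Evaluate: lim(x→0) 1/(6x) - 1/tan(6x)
This is an ∞-∞ indeterminate form.

Combine fractions or rationalize to convert ∞-∞ to 0/0 form:
  lim(x→0) 1/(6x) - 1/tan(6x) = 0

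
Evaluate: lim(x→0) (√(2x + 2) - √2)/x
This is a standard limit.

Factor or rationalize the expression:
  lim(x→0) (√(2x + 2) - √2)/x = sqrt(2)/2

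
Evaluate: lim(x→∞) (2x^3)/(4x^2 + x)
This is an ∞/∞ indeterminate form.

Apply L'Hôpital's rule: differentiate numerator and denominator separately.
  f(x) = 2·x^3   ⇒   f'(x) = 6·x^2
  g(x) = 4·x^2 + x   ⇒   g'(x) = 8·x + 1
  lim(x→∞) f'(x)/g'(x) = lim(x→∞) (6·x^2)/(8·x + 1)
  = ∞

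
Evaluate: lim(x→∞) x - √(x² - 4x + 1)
This is an ∞-∞ indeterminate form.

Combine fractions or rationalize to convert ∞-∞ to 0/0 form:
  lim(x→∞) x - √(x² - 4x + 1) = 2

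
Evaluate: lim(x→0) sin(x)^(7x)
This is an exponential indeterminate form.

For exponential indeterminate forms, take the natural log:
  Let L = lim(x→0) sin(x)^(7x)
  Then ln(L) = lim(x→0) [exponent × ln(base)]
  Evaluate using L'Hôpital or standard limits, then exponentiate.
  L = 1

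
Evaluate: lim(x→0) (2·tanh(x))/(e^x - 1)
This is a 0/0 indeterminate form.

Apply L'Hôpital's rule: differentiate numerator and denominator separately.
  f(x) = 2·tanh(x)   ⇒   f'(x) = 2 - 2·tanh(x)^2
  g(x) = e^(x) - 1   ⇒   g'(x) = e^(x)
  lim(x→0) f'(x)/g'(x) = lim(x→0) (2 - 2·tanh(x)^2)/(e^(x))
  = 2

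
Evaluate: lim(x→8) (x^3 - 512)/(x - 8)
This is a standard limit.

Factor or rationalize the expression:
  lim(x→8) (x^3 - 512)/(x - 8) = 192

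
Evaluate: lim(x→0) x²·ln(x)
This is a 0·∞ indeterminate form.

Rewrite 0·∞ as a quotient (0/0 or ∞/∞ form), then apply L'Hôpital's rule:
  lim(x→0) x²·ln(x) = 0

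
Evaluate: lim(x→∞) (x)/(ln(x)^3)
This is an ∞/∞ indeterminate form.

Apply L'Hôpital's rule: differentiate numerator and denominator separately.
  f(x) = x   ⇒   f'(x) = 1
  g(x) = ln(x)^3   ⇒   g'(x) = 3·ln(x)^2/x
  lim(x→∞) f'(x)/g'(x) = lim(x→∞) (1)/(3·ln(x)^2/x)
  = ∞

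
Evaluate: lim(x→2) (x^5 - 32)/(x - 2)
This is a standard limit.

Factor or rationalize the expression:
  lim(x→2) (x^5 - 32)/(x - 2) = 80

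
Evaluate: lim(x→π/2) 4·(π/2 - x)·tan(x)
This is a 0·∞ indeterminate form.

Rewrite 0·∞ as a quotient (0/0 or ∞/∞ form), then apply L'Hôpital's rule:
  lim(x→π/2) 4·(π/2 - x)·tan(x) = 4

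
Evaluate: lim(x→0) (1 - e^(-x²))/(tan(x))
This is a 0/0 indeterminate form.

Apply L'Hôpital's rule: differentiate numerator and denominator separately.
  f(x) = 1 - e^(-x^2)   ⇒   f'(x) = 2·x·e^(-x^2)
  g(x) = tan(x)   ⇒   g'(x) = tan(x)^2 + 1
  lim(x→0) f'(x)/g'(x) = lim(x→0) (2·x·e^(-x^2))/(tan(x)^2 + 1)
  = 0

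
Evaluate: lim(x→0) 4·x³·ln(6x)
This is a 0·∞ indeterminate form.

Rewrite 0·∞ as a quotient (0/0 or ∞/∞ form), then apply L'Hôpital's rule:
  lim(x→0) 4·x³·ln(6x) = 0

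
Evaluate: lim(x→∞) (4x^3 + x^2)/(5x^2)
This is an ∞/∞ indeterminate form.

Apply L'Hôpital's rule: differentiate numerator and denominator separately.
  f(x) = 4·x^3 + x^2   ⇒   f'(x) = 12·x^2 + 2·x
  g(x) = 5·x^2   ⇒   g'(x) = 10·x
  lim(x→∞) f'(x)/g'(x) = lim(x→∞) (12·x^2 + 2·x)/(10·x)
  = ∞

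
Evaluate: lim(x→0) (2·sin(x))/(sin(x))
This is a 0/0 indeterminate form.

Apply L'Hôpital's rule: differentiate numerator and denominator separately.
  f(x) = 2·sin(x)   ⇒   f'(x) = 2·cos(x)
  g(x) = sin(x)   ⇒   g'(x) = cos(x)
  lim(x→0) f'(x)/g'(x) = lim(x→0) (2·cos(x))/(cos(x))
  = 2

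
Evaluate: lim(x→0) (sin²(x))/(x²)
This is a 0/0 indeterminate form.

Apply L'Hôpital's rule: differentiate numerator and denominator separately.
  f(x) = sin(x)^2   ⇒   f'(x) = 2·sin(x)·cos(x)
  g(x) = x^2   ⇒   g'(x) = 2·x
  lim(x→0) f'(x)/g'(x) = lim(x→0) (2·sin(x)·cos(x))/(2·x)
  = 1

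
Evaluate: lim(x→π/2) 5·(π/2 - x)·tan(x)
This is a 0·∞ indeterminate form.

Rewrite 0·∞ as a quotient (0/0 or ∞/∞ form), then apply L'Hôpital's rule:
  lim(x→π/2) 5·(π/2 - x)·tan(x) = 5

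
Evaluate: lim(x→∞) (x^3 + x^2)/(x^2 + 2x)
This is an ∞/∞ indeterminate form.

Apply L'Hôpital's rule: differentiate numerator and denominator separately.
  f(x) = x^3 + x^2   ⇒   f'(x) = 3·x^2 + 2·x
  g(x) = x^2 + 2·x   ⇒   g'(x) = 2·x + 2
  lim(x→∞) f'(x)/g'(x) = lim(x→∞) (3·x^2 + 2·x)/(2·x + 2)
  = ∞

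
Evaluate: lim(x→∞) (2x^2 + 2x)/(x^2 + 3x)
This is an ∞/∞ indeterminate form.

Apply L'Hôpital's rule: differentiate numerator and denominator separately.
  f(x) = 2·x^2 + 2·x   ⇒   f'(x) = 4·x + 2
  g(x) = x^2 + 3·x   ⇒   g'(x) = 2·x + 3
  lim(x→∞) f'(x)/g'(x) = lim(x→∞) (4·x + 2)/(2·x + 3)
  = 2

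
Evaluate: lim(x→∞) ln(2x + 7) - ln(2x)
This is an ∞-∞ indeterminate form.

Combine fractions or rationalize to convert ∞-∞ to 0/0 form:
  lim(x→∞) ln(2x + 7) - ln(2x) = 0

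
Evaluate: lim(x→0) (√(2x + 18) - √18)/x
This is a standard limit.

Factor or rationalize the expression:
  lim(x→0) (√(2x + 18) - √18)/x = sqrt(2)/6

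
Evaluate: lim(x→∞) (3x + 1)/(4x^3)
This is an ∞/∞ indeterminate form.

Apply L'Hôpital's rule: differentiate numerator and denominator separately.
  f(x) = 3·x + 1   ⇒   f'(x) = 3
  g(x) = 4·x^3   ⇒   g'(x) = 12·x^2
  lim(x→∞) f'(x)/g'(x) = lim(x→∞) (3)/(12·x^2)
  = 0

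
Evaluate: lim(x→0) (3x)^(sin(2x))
This is an exponential indeterminate form.

For exponential indeterminate forms, take the natural log:
  Let L = lim(x→0) (3x)^(sin(2x))
  Then ln(L) = lim(x→0) [exponent × ln(base)]
  Evaluate using L'Hôpital or standard limits, then exponentiate.
  L = 1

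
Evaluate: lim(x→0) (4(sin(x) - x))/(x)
This is a 0/0 indeterminate form.

Apply L'Hôpital's rule: differentiate numerator and denominator separately.
  f(x) = -4·x + 4·sin(x)   ⇒   f'(x) = 4·cos(x) - 4
  g(x) = x   ⇒   g'(x) = 1
  lim(x→0) f'(x)/g'(x) = lim(x→0) (4·cos(x) - 4)/(1)
  = 0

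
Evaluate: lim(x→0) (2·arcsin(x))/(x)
This is a 0/0 indeterminate form.

Apply L'Hôpital's rule: differentiate numerator and denominator separately.
  f(x) = 2·asin(x)   ⇒   f'(x) = 2/sqrt(1 - x^2)
  g(x) = x   ⇒   g'(x) = 1
  lim(x→0) f'(x)/g'(x) = lim(x→0) (2/sqrt(1 - x^2))/(1)
  = 2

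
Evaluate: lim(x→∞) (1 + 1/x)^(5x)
This is an exponential indeterminate form.

For exponential indeterminate forms, take the natural log:
  Let L = lim(x→∞) (1 + 1/x)^(5x)
  Then ln(L) = lim(x→∞) [exponent × ln(base)]
  Evaluate using L'Hôpital or standard limits, then exponentiate.
  L = e^(5)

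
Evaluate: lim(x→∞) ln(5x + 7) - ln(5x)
This is an ∞-∞ indeterminate form.

Combine fractions or rationalize to convert ∞-∞ to 0/0 form:
  lim(x→∞) ln(5x + 7) - ln(5x) = 0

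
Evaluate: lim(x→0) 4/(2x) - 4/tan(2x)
This is an ∞-∞ indeterminate form.

Combine fractions or rationalize to convert ∞-∞ to 0/0 form:
  lim(x→0) 4/(2x) - 4/tan(2x) = 0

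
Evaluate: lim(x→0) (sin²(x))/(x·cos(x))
This is a 0/0 indeterminate form.

Apply L'Hôpital's rule: differentiate numerator and denominator separately.
  f(x) = sin(x)^2   ⇒   f'(x) = 2·sin(x)·cos(x)
  g(x) = x·cos(x)   ⇒   g'(x) = -x·sin(x) + cos(x)
  lim(x→0) f'(x)/g'(x) = lim(x→0) (2·sin(x)·cos(x))/(-x·sin(x) + cos(x))
  = 0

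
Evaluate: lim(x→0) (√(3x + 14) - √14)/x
This is a standard limit.

Factor or rationalize the expression:
  lim(x→0) (√(3x + 14) - √14)/x = 3·sqrt(14)/28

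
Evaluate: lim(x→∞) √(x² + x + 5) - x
This is an ∞-∞ indeterminate form.

Combine fractions or rationalize to convert ∞-∞ to 0/0 form:
  lim(x→∞) √(x² + x + 5) - x = 1/2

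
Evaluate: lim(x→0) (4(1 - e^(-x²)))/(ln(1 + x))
This is a 0/0 indeterminate form.

Apply L'Hôpital's rule: differentiate numerator and denominator separately.
  f(x) = 4 - 4·e^(-x^2)   ⇒   f'(x) = 8·x·e^(-x^2)
  g(x) = ln(x + 1)   ⇒   g'(x) = 1/(x + 1)
  lim(x→0) f'(x)/g'(x) = lim(x→0) (8·x·e^(-x^2))/(1/(x + 1))
  = 0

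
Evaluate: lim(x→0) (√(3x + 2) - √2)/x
This is a standard limit.

Factor or rationalize the expression:
  lim(x→0) (√(3x + 2) - √2)/x = 3·sqrt(2)/4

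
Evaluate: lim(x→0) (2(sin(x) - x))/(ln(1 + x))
This is a 0/0 indeterminate form.

Apply L'Hôpital's rule: differentiate numerator and denominator separately.
  f(x) = -2·x + 2·sin(x)   ⇒   f'(x) = 2·cos(x) - 2
  g(x) = ln(x + 1)   ⇒   g'(x) = 1/(x + 1)
  lim(x→0) f'(x)/g'(x) = lim(x→0) (2·cos(x) - 2)/(1/(x + 1))
  = 0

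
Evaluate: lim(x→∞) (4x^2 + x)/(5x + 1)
This is an ∞/∞ indeterminate form.

Apply L'Hôpital's rule: differentiate numerator and denominator separately.
  f(x) = 4·x^2 + x   ⇒   f'(x) = 8·x + 1
  g(x) = 5·x + 1   ⇒   g'(x) = 5
  lim(x→∞) f'(x)/g'(x) = lim(x→∞) (8·x + 1)/(5)
  = ∞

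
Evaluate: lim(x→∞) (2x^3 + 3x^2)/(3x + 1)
This is an ∞/∞ indeterminate form.

Apply L'Hôpital's rule: differentiate numerator and denominator separately.
  f(x) = 2·x^3 + 3·x^2   ⇒   f'(x) = 6·x^2 + 6·x
  g(x) = 3·x + 1   ⇒   g'(x) = 3
  lim(x→∞) f'(x)/g'(x) = lim(x→∞) (6·x^2 + 6·x)/(3)
  = ∞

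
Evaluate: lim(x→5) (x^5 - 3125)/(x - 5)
This is a standard limit.

Factor or rationalize the expression:
  lim(x→5) (x^5 - 3125)/(x - 5) = 3125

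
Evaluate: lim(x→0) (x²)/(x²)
This is a 0/0 indeterminate form.

Apply L'Hôpital's rule: differentiate numerator and denominator separately.
  f(x) = x^2   ⇒   f'(x) = 2·x
  g(x) = x^2   ⇒   g'(x) = 2·x
  lim(x→0) f'(x)/g'(x) = lim(x→0) (2·x)/(2·x)
  = 1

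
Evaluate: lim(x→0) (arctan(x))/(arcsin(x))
This is a 0/0 indeterminate form.

Apply L'Hôpital's rule: differentiate numerator and denominator separately.
  f(x) = atan(x)   ⇒   f'(x) = 1/(x^2 + 1)
  g(x) = asin(x)   ⇒   g'(x) = 1/sqrt(1 - x^2)
  lim(x→0) f'(x)/g'(x) = lim(x→0) (1/(x^2 + 1))/(1/sqrt(1 - x^2))
  = 1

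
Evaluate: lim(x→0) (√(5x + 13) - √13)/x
This is a standard limit.

Factor or rationalize the expression:
  lim(x→0) (√(5x + 13) - √13)/x = 5·sqrt(13)/26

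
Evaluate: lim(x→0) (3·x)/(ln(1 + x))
This is a 0/0 indeterminate form.

Apply L'Hôpital's rule: differentiate numerator and denominator separately.
  f(x) = 3·x   ⇒   f'(x) = 3
  g(x) = ln(x + 1)   ⇒   g'(x) = 1/(x + 1)
  lim(x→0) f'(x)/g'(x) = lim(x→0) (3)/(1/(x + 1))
  = 3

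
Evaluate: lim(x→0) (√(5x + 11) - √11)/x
This is a standard limit.

Factor or rationalize the expression:
  lim(x→0) (√(5x + 11) - √11)/x = 5·sqrt(11)/22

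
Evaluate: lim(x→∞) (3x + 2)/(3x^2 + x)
This is an ∞/∞ indeterminate form.

Apply L'Hôpital's rule: differentiate numerator and denominator separately.
  f(x) = 3·x + 2   ⇒   f'(x) = 3
  g(x) = 3·x^2 + x   ⇒   g'(x) = 6·x + 1
  lim(x→∞) f'(x)/g'(x) = lim(x→∞) (3)/(6·x + 1)
  = 0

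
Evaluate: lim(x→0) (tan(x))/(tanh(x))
This is a 0/0 indeterminate form.

Apply L'Hôpital's rule: differentiate numerator and denominator separately.
  f(x) = tan(x)   ⇒   f'(x) = tan(x)^2 + 1
  g(x) = tanh(x)   ⇒   g'(x) = 1 - tanh(x)^2
  lim(x→0) f'(x)/g'(x) = lim(x→0) (tan(x)^2 + 1)/(1 - tanh(x)^2)
  = 1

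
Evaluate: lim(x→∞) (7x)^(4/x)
This is an exponential indeterminate form.

For exponential indeterminate forms, take the natural log:
  Let L = lim(x→∞) (7x)^(4/x)
  Then ln(L) = lim(x→∞) [exponent × ln(base)]
  Evaluate using L'Hôpital or standard limits, then exponentiate.
  L = 1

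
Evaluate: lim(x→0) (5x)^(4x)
This is an exponential indeterminate form.

For exponential indeterminate forms, take the natural log:
  Let L = lim(x→0) (5x)^(4x)
  Then ln(L) = lim(x→0) [exponent × ln(base)]
  Evaluate using L'Hôpital or standard limits, then exponentiate.
  L = 1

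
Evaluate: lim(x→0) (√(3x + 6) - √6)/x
This is a standard limit.

Factor or rationalize the expression:
  lim(x→0) (√(3x + 6) - √6)/x = sqrt(6)/4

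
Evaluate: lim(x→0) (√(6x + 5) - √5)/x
This is a standard limit.

Factor or rationalize the expression:
  lim(x→0) (√(6x + 5) - √5)/x = 3·sqrt(5)/5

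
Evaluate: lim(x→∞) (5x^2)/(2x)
This is an ∞/∞ indeterminate form.

Apply L'Hôpital's rule: differentiate numerator and denominator separately.
  f(x) = 5·x^2   ⇒   f'(x) = 10·x
  g(x) = 2·x   ⇒   g'(x) = 2
  lim(x→∞) f'(x)/g'(x) = lim(x→∞) (10·x)/(2)
  = ∞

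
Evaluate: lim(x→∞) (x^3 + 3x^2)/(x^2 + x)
This is an ∞/∞ indeterminate form.

Apply L'Hôpital's rule: differentiate numerator and denominator separately.
  f(x) = x^3 + 3·x^2   ⇒   f'(x) = 3·x^2 + 6·x
  g(x) = x^2 + x   ⇒   g'(x) = 2·x + 1
  lim(x→∞) f'(x)/g'(x) = lim(x→∞) (3·x^2 + 6·x)/(2·x + 1)
  = ∞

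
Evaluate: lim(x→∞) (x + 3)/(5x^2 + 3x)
This is an ∞/∞ indeterminate form.

Apply L'Hôpital's rule: differentiate numerator and denominator separately.
  f(x) = x + 3   ⇒   f'(x) = 1
  g(x) = 5·x^2 + 3·x   ⇒   g'(x) = 10·x + 3
  lim(x→∞) f'(x)/g'(x) = lim(x→∞) (1)/(10·x + 3)
  = 0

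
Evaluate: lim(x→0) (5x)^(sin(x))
This is an exponential indeterminate form.

For exponential indeterminate forms, take the natural log:
  Let L = lim(x→0) (5x)^(sin(x))
  Then ln(L) = lim(x→0) [exponent × ln(base)]
  Evaluate using L'Hôpital or standard limits, then exponentiate.
  L = 1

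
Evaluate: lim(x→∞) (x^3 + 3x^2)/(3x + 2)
This is an ∞/∞ indeterminate form.

Apply L'Hôpital's rule: differentiate numerator and denominator separately.
  f(x) = x^3 + 3·x^2   ⇒   f'(x) = 3·x^2 + 6·x
  g(x) = 3·x + 2   ⇒   g'(x) = 3
  lim(x→∞) f'(x)/g'(x) = lim(x→∞) (3·x^2 + 6·x)/(3)
  = ∞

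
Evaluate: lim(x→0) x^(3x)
This is an exponential indeterminate form.

For exponential indeterminate forms, take the natural log:
  Let L = lim(x→0) x^(3x)
  Then ln(L) = lim(x→0) [exponent × ln(base)]
  Evaluate using L'Hôpital or standard limits, then exponentiate.
  L = 1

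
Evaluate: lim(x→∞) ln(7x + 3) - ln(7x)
This is an ∞-∞ indeterminate form.

Combine fractions or rationalize to convert ∞-∞ to 0/0 form:
  lim(x→∞) ln(7x + 3) - ln(7x) = 0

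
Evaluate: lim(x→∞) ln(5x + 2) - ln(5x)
This is an ∞-∞ indeterminate form.

Combine fractions or rationalize to convert ∞-∞ to 0/0 form:
  lim(x→∞) ln(5x + 2) - ln(5x) = 0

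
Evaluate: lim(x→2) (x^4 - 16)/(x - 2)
This is a standard limit.

Factor or rationalize the expression:
  lim(x→2) (x^4 - 16)/(x - 2) = 32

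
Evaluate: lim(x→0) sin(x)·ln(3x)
This is a 0·∞ indeterminate form.

Rewrite 0·∞ as a quotient (0/0 or ∞/∞ form), then apply L'Hôpital's rule:
  lim(x→0) sin(x)·ln(3x) = 0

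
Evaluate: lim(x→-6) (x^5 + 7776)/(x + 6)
This is a standard limit.

Factor or rationalize the expression:
  lim(x→-6) (x^5 + 7776)/(x + 6) = 6480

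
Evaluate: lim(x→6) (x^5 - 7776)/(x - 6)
This is a standard limit.

Factor or rationalize the expression:
  lim(x→6) (x^5 - 7776)/(x - 6) = 6480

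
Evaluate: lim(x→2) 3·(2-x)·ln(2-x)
This is a 0·∞ indeterminate form.

Rewrite 0·∞ as a quotient (0/0 or ∞/∞ form), then apply L'Hôpital's rule:
  lim(x→2) 3·(2-x)·ln(2-x) = 0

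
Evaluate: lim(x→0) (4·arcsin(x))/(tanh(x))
This is a 0/0 indeterminate form.

Apply L'Hôpital's rule: differentiate numerator and denominator separately.
  f(x) = 4·asin(x)   ⇒   f'(x) = 4/sqrt(1 - x^2)
  g(x) = tanh(x)   ⇒   g'(x) = 1 - tanh(x)^2
  lim(x→0) f'(x)/g'(x) = lim(x→0) (4/sqrt(1 - x^2))/(1 - tanh(x)^2)
  = 4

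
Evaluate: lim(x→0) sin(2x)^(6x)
This is an exponential indeterminate form.

For exponential indeterminate forms, take the natural log:
  Let L = lim(x→0) sin(2x)^(6x)
  Then ln(L) = lim(x→0) [exponent × ln(base)]
  Evaluate using L'Hôpital or standard limits, then exponentiate.
  L = 1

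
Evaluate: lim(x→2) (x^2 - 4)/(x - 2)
This is a standard limit.

Factor or rationalize the expression:
  lim(x→2) (x^2 - 4)/(x - 2) = 4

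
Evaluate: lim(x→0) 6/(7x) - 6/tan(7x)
This is an ∞-∞ indeterminate form.

Combine fractions or rationalize to convert ∞-∞ to 0/0 form:
  lim(x→0) 6/(7x) - 6/tan(7x) = 0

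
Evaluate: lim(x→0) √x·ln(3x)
This is a 0·∞ indeterminate form.

Rewrite 0·∞ as a quotient (0/0 or ∞/∞ form), then apply L'Hôpital's rule:
  lim(x→0) √x·ln(3x) = 0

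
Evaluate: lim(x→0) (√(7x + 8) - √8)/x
This is a standard limit.

Factor or rationalize the expression:
  lim(x→0) (√(7x + 8) - √8)/x = 7·sqrt(2)/8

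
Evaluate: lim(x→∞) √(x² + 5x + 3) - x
This is an ∞-∞ indeterminate form.

Combine fractions or rationalize to convert ∞-∞ to 0/0 form:
  lim(x→∞) √(x² + 5x + 3) - x = 5/2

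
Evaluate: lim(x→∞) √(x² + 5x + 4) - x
This is an ∞-∞ indeterminate form.

Combine fractions or rationalize to convert ∞-∞ to 0/0 form:
  lim(x→∞) √(x² + 5x + 4) - x = 5/2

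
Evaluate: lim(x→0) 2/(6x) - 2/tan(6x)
This is an ∞-∞ indeterminate form.

Combine fractions or rationalize to convert ∞-∞ to 0/0 form:
  lim(x→0) 2/(6x) - 2/tan(6x) = 0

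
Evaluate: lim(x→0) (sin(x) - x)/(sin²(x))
This is a 0/0 indeterminate form.

Apply L'Hôpital's rule: differentiate numerator and denominator separately.
  f(x) = -x + sin(x)   ⇒   f'(x) = cos(x) - 1
  g(x) = sin(x)^2   ⇒   g'(x) = 2·sin(x)·cos(x)
  lim(x→0) f'(x)/g'(x) = lim(x→0) (cos(x) - 1)/(2·sin(x)·cos(x))
  = 0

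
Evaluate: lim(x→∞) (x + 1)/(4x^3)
This is an ∞/∞ indeterminate form.

Apply L'Hôpital's rule: differentiate numerator and denominator separately.
  f(x) = x + 1   ⇒   f'(x) = 1
  g(x) = 4·x^3   ⇒   g'(x) = 12·x^2
  lim(x→∞) f'(x)/g'(x) = lim(x→∞) (1)/(12·x^2)
  = 0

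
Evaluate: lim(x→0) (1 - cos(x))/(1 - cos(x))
This is a 0/0 indeterminate form.

Apply L'Hôpital's rule: differentiate numerator and denominator separately.
  f(x) = 1 - cos(x)   ⇒   f'(x) = sin(x)
  g(x) = 1 - cos(x)   ⇒   g'(x) = sin(x)
  lim(x→0) f'(x)/g'(x) = lim(x→0) (sin(x))/(sin(x))
  = 1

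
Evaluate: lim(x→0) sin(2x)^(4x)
This is an exponential indeterminate form.

For exponential indeterminate forms, take the natural log:
  Let L = lim(x→0) sin(2x)^(4x)
  Then ln(L) = lim(x→0) [exponent × ln(base)]
  Evaluate using L'Hôpital or standard limits, then exponentiate.
  L = 1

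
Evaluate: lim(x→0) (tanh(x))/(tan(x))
This is a 0/0 indeterminate form.

Apply L'Hôpital's rule: differentiate numerator and denominator separately.
  f(x) = tanh(x)   ⇒   f'(x) = 1 - tanh(x)^2
  g(x) = tan(x)   ⇒   g'(x) = tan(x)^2 + 1
  lim(x→0) f'(x)/g'(x) = lim(x→0) (1 - tanh(x)^2)/(tan(x)^2 + 1)
  = 1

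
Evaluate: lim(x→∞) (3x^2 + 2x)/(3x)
This is an ∞/∞ indeterminate form.

Apply L'Hôpital's rule: differentiate numerator and denominator separately.
  f(x) = 3·x^2 + 2·x   ⇒   f'(x) = 6·x + 2
  g(x) = 3·x   ⇒   g'(x) = 3
  lim(x→∞) f'(x)/g'(x) = lim(x→∞) (6·x + 2)/(3)
  = ∞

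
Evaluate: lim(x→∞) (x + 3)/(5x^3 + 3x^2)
This is an ∞/∞ indeterminate form.

Apply L'Hôpital's rule: differentiate numerator and denominator separately.
  f(x) = x + 3   ⇒   f'(x) = 1
  g(x) = 5·x^3 + 3·x^2   ⇒   g'(x) = 15·x^2 + 6·x
  lim(x→∞) f'(x)/g'(x) = lim(x→∞) (1)/(15·x^2 + 6·x)
  = 0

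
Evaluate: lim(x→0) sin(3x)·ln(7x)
This is a 0·∞ indeterminate form.

Rewrite 0·∞ as a quotient (0/0 or ∞/∞ form), then apply L'Hôpital's rule:
  lim(x→0) sin(3x)·ln(7x) = 0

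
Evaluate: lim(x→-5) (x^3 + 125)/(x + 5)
This is a standard limit.

Factor or rationalize the expression:
  lim(x→-5) (x^3 + 125)/(x + 5) = 75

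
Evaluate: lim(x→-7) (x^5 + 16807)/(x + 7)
This is a standard limit.

Factor or rationalize the expression:
  lim(x→-7) (x^5 + 16807)/(x + 7) = 12005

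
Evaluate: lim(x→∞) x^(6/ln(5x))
This is an exponential indeterminate form.

For exponential indeterminate forms, take the natural log:
  Let L = lim(x→∞) x^(6/ln(5x))
  Then ln(L) = lim(x→∞) [exponent × ln(base)]
  Evaluate using L'Hôpital or standard limits, then exponentiate.
  L = e^(6)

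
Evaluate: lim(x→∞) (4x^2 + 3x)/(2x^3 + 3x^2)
This is an ∞/∞ indeterminate form.

Apply L'Hôpital's rule: differentiate numerator and denominator separately.
  f(x) = 4·x^2 + 3·x   ⇒   f'(x) = 8·x + 3
  g(x) = 2·x^3 + 3·x^2   ⇒   g'(x) = 6·x^2 + 6·x
  lim(x→∞) f'(x)/g'(x) = lim(x→∞) (8·x + 3)/(6·x^2 + 6·x)
  = 0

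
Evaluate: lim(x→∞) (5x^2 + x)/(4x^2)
This is an ∞/∞ indeterminate form.

Apply L'Hôpital's rule: differentiate numerator and denominator separately.
  f(x) = 5·x^2 + x   ⇒   f'(x) = 10·x + 1
  g(x) = 4·x^2   ⇒   g'(x) = 8·x
  lim(x→∞) f'(x)/g'(x) = lim(x→∞) (10·x + 1)/(8·x)
  = 5/4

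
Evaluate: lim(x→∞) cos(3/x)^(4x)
This is an exponential indeterminate form.

For exponential indeterminate forms, take the natural log:
  Let L = lim(x→∞) cos(3/x)^(4x)
  Then ln(L) = lim(x→∞) [exponent × ln(base)]
  Evaluate using L'Hôpital or standard limits, then exponentiate.
  L = 1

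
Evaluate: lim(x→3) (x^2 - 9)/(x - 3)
This is a standard limit.

Factor or rationalize the expression:
  lim(x→3) (x^2 - 9)/(x - 3) = 6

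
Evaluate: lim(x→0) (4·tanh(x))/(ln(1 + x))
This is a 0/0 indeterminate form.

Apply L'Hôpital's rule: differentiate numerator and denominator separately.
  f(x) = 4·tanh(x)   ⇒   f'(x) = 4 - 4·tanh(x)^2
  g(x) = ln(x + 1)   ⇒   g'(x) = 1/(x + 1)
  lim(x→0) f'(x)/g'(x) = lim(x→0) (4 - 4·tanh(x)^2)/(1/(x + 1))
  = 4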